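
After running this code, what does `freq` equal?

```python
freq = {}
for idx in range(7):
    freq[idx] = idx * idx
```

Let's trace through this code step by step.

Initialize: freq = {}
Entering loop: for idx in range(7):

After execution: freq = {0: 0, 1: 1, 2: 4, 3: 9, 4: 16, 5: 25, 6: 36}
{0: 0, 1: 1, 2: 4, 3: 9, 4: 16, 5: 25, 6: 36}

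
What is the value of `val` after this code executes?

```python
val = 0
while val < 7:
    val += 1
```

Let's trace through this code step by step.

Initialize: val = 0
Entering loop: while val < 7:

After execution: val = 7
7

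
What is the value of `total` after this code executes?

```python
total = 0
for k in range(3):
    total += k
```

Let's trace through this code step by step.

Initialize: total = 0
Entering loop: for k in range(3):

After execution: total = 3
3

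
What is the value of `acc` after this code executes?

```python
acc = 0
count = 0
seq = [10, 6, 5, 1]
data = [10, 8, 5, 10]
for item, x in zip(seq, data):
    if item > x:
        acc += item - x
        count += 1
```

Let's trace through this code step by step.

Initialize: acc = 0
Initialize: count = 0
Initialize: seq = [10, 6, 5, 1]
Initialize: data = [10, 8, 5, 10]
Entering loop: for item, x in zip(seq, data):

After execution: acc = 0
0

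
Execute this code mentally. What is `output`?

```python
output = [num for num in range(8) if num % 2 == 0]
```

Let's trace through this code step by step.

Initialize: output = [num for num in range(8) if num % 2 == 0]

After execution: output = [0, 2, 4, 6]
[0, 2, 4, 6]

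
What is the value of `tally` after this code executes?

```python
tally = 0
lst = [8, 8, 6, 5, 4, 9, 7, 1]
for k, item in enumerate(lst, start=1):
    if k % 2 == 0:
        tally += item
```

Let's trace through this code step by step.

Initialize: tally = 0
Initialize: lst = [8, 8, 6, 5, 4, 9, 7, 1]
Entering loop: for k, item in enumerate(lst, start=1):

After execution: tally = 23
23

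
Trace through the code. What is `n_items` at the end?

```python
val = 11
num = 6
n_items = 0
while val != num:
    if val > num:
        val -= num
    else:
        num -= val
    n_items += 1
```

Let's trace through this code step by step.

Initialize: val = 11
Initialize: num = 6
Initialize: n_items = 0
Entering loop: while val != num:

After execution: n_items = 6
6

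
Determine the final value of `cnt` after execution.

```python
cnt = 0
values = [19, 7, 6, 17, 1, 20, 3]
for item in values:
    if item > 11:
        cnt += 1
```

Let's trace through this code step by step.

Initialize: cnt = 0
Initialize: values = [19, 7, 6, 17, 1, 20, 3]
Entering loop: for item in values:

After execution: cnt = 3
3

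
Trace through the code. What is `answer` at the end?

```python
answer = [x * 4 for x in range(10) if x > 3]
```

Let's trace through this code step by step.

Initialize: answer = [x * 4 for x in range(10) if x > 3]

After execution: answer = [16, 20, 24, 28, 32, 36]
[16, 20, 24, 28, 32, 36]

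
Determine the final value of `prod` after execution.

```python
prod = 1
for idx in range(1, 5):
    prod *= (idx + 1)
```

Let's trace through this code step by step.

Initialize: prod = 1
Entering loop: for idx in range(1, 5):

After execution: prod = 120
120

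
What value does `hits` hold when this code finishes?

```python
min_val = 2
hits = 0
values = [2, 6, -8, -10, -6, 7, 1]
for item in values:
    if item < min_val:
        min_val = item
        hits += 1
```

Let's trace through this code step by step.

Initialize: min_val = 2
Initialize: hits = 0
Initialize: values = [2, 6, -8, -10, -6, 7, 1]
Entering loop: for item in values:

After execution: hits = 2
2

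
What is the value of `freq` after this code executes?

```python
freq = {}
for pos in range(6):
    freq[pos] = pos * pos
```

Let's trace through this code step by step.

Initialize: freq = {}
Entering loop: for pos in range(6):

After execution: freq = {0: 0, 1: 1, 2: 4, 3: 9, 4: 16, 5: 25}
{0: 0, 1: 1, 2: 4, 3: 9, 4: 16, 5: 25}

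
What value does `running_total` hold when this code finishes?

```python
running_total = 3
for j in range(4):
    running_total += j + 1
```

Let's trace through this code step by step.

Initialize: running_total = 3
Entering loop: for j in range(4):

After execution: running_total = 13
13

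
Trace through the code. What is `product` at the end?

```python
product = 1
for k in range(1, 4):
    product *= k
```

Let's trace through this code step by step.

Initialize: product = 1
Entering loop: for k in range(1, 4):

After execution: product = 6
6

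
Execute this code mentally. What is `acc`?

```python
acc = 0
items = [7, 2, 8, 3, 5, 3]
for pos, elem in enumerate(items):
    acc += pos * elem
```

Let's trace through this code step by step.

Initialize: acc = 0
Initialize: items = [7, 2, 8, 3, 5, 3]
Entering loop: for pos, elem in enumerate(items):

After execution: acc = 62
62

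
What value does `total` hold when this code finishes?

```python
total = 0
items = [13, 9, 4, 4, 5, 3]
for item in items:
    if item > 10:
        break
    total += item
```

Let's trace through this code step by step.

Initialize: total = 0
Initialize: items = [13, 9, 4, 4, 5, 3]
Entering loop: for item in items:

After execution: total = 0
0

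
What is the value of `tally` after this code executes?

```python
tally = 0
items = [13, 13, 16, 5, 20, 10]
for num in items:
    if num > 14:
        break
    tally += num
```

Let's trace through this code step by step.

Initialize: tally = 0
Initialize: items = [13, 13, 16, 5, 20, 10]
Entering loop: for num in items:

After execution: tally = 26
26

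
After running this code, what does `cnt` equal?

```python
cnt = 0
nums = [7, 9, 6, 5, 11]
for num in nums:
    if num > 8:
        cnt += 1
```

Let's trace through this code step by step.

Initialize: cnt = 0
Initialize: nums = [7, 9, 6, 5, 11]
Entering loop: for num in nums:

After execution: cnt = 2
2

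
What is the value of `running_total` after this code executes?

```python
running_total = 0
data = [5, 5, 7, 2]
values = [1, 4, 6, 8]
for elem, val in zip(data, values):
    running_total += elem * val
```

Let's trace through this code step by step.

Initialize: running_total = 0
Initialize: data = [5, 5, 7, 2]
Initialize: values = [1, 4, 6, 8]
Entering loop: for elem, val in zip(data, values):

After execution: running_total = 83
83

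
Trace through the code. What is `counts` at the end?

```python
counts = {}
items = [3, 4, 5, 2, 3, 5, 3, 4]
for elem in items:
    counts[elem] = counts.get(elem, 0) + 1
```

Let's trace through this code step by step.

Initialize: counts = {}
Initialize: items = [3, 4, 5, 2, 3, 5, 3, 4]
Entering loop: for elem in items:

After execution: counts = {3: 3, 4: 2, 5: 2, 2: 1}
{3: 3, 4: 2, 5: 2, 2: 1}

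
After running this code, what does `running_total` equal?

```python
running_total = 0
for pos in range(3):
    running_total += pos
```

Let's trace through this code step by step.

Initialize: running_total = 0
Entering loop: for pos in range(3):

After execution: running_total = 3
3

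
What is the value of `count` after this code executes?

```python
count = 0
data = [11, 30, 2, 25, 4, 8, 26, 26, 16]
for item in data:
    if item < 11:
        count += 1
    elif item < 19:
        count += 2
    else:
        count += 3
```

Let's trace through this code step by step.

Initialize: count = 0
Initialize: data = [11, 30, 2, 25, 4, 8, 26, 26, 16]
Entering loop: for item in data:

After execution: count = 19
19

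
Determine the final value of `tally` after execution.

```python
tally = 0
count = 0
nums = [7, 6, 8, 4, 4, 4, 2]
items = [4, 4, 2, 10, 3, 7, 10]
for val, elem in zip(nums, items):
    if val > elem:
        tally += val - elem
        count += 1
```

Let's trace through this code step by step.

Initialize: tally = 0
Initialize: count = 0
Initialize: nums = [7, 6, 8, 4, 4, 4, 2]
Initialize: items = [4, 4, 2, 10, 3, 7, 10]
Entering loop: for val, elem in zip(nums, items):

After execution: tally = 12
12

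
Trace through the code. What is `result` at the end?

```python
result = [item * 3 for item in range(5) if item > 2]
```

Let's trace through this code step by step.

Initialize: result = [item * 3 for item in range(5) if item > 2]

After execution: result = [9, 12]
[9, 12]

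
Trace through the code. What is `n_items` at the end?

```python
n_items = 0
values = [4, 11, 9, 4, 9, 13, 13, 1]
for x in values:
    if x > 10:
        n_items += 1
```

Let's trace through this code step by step.

Initialize: n_items = 0
Initialize: values = [4, 11, 9, 4, 9, 13, 13, 1]
Entering loop: for x in values:

After execution: n_items = 3
3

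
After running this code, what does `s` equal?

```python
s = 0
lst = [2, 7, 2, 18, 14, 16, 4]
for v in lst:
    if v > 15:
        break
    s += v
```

Let's trace through this code step by step.

Initialize: s = 0
Initialize: lst = [2, 7, 2, 18, 14, 16, 4]
Entering loop: for v in lst:

After execution: s = 11
11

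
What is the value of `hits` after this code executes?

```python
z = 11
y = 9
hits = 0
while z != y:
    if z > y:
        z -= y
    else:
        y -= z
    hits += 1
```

Let's trace through this code step by step.

Initialize: z = 11
Initialize: y = 9
Initialize: hits = 0
Entering loop: while z != y:

After execution: hits = 6
6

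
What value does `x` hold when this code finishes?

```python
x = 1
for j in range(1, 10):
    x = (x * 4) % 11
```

Let's trace through this code step by step.

Initialize: x = 1
Entering loop: for j in range(1, 10):

After execution: x = 3
3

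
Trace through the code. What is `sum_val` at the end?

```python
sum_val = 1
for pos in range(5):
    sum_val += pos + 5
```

Let's trace through this code step by step.

Initialize: sum_val = 1
Entering loop: for pos in range(5):

After execution: sum_val = 36
36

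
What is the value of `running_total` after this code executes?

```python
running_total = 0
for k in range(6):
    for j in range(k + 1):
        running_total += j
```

Let's trace through this code step by step.

Initialize: running_total = 0
Entering loop: for k in range(6):

After execution: running_total = 35
35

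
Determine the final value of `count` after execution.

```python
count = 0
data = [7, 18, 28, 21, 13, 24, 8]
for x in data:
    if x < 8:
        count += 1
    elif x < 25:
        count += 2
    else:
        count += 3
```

Let's trace through this code step by step.

Initialize: count = 0
Initialize: data = [7, 18, 28, 21, 13, 24, 8]
Entering loop: for x in data:

After execution: count = 14
14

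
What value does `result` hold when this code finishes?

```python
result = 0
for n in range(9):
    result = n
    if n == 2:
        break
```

Let's trace through this code step by step.

Initialize: result = 0
Entering loop: for n in range(9):

After execution: result = 2
2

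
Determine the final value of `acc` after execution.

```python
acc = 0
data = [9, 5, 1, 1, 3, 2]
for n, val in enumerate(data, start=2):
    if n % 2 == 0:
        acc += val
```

Let's trace through this code step by step.

Initialize: acc = 0
Initialize: data = [9, 5, 1, 1, 3, 2]
Entering loop: for n, val in enumerate(data, start=2):

After execution: acc = 13
13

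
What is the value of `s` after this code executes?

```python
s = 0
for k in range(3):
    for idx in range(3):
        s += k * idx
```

Let's trace through this code step by step.

Initialize: s = 0
Entering loop: for k in range(3):

After execution: s = 9
9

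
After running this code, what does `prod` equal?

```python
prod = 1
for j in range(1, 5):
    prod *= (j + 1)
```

Let's trace through this code step by step.

Initialize: prod = 1
Entering loop: for j in range(1, 5):

After execution: prod = 120
120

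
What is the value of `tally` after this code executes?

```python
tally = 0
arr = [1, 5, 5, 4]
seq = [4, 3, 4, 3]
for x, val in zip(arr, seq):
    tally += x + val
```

Let's trace through this code step by step.

Initialize: tally = 0
Initialize: arr = [1, 5, 5, 4]
Initialize: seq = [4, 3, 4, 3]
Entering loop: for x, val in zip(arr, seq):

After execution: tally = 29
29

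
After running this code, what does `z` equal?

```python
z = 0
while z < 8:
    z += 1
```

Let's trace through this code step by step.

Initialize: z = 0
Entering loop: while z < 8:

After execution: z = 8
8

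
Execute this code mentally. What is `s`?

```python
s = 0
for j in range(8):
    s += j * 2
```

Let's trace through this code step by step.

Initialize: s = 0
Entering loop: for j in range(8):

After execution: s = 56
56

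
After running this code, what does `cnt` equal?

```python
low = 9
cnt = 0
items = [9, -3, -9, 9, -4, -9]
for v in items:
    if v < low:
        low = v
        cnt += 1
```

Let's trace through this code step by step.

Initialize: low = 9
Initialize: cnt = 0
Initialize: items = [9, -3, -9, 9, -4, -9]
Entering loop: for v in items:

After execution: cnt = 2
2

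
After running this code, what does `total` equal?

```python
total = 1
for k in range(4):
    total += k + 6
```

Let's trace through this code step by step.

Initialize: total = 1
Entering loop: for k in range(4):

After execution: total = 31
31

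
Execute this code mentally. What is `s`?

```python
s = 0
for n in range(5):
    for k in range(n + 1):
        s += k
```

Let's trace through this code step by step.

Initialize: s = 0
Entering loop: for n in range(5):

After execution: s = 20
20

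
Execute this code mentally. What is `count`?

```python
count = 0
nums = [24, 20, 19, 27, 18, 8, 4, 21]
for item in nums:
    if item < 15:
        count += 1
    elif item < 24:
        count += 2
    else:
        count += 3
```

Let's trace through this code step by step.

Initialize: count = 0
Initialize: nums = [24, 20, 19, 27, 18, 8, 4, 21]
Entering loop: for item in nums:

After execution: count = 16
16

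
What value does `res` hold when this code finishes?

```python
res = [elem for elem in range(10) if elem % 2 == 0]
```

Let's trace through this code step by step.

Initialize: res = [elem for elem in range(10) if elem % 2 == 0]

After execution: res = [0, 2, 4, 6, 8]
[0, 2, 4, 6, 8]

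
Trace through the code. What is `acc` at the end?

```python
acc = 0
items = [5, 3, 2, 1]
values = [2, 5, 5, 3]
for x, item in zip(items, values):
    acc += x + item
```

Let's trace through this code step by step.

Initialize: acc = 0
Initialize: items = [5, 3, 2, 1]
Initialize: values = [2, 5, 5, 3]
Entering loop: for x, item in zip(items, values):

After execution: acc = 26
26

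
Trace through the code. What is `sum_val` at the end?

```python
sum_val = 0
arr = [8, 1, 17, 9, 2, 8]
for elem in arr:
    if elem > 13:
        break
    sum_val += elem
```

Let's trace through this code step by step.

Initialize: sum_val = 0
Initialize: arr = [8, 1, 17, 9, 2, 8]
Entering loop: for elem in arr:

After execution: sum_val = 9
9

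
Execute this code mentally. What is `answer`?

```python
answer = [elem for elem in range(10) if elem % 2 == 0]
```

Let's trace through this code step by step.

Initialize: answer = [elem for elem in range(10) if elem % 2 == 0]

After execution: answer = [0, 2, 4, 6, 8]
[0, 2, 4, 6, 8]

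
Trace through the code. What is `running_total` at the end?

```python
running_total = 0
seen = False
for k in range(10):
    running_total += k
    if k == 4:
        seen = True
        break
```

Let's trace through this code step by step.

Initialize: running_total = 0
Initialize: seen = False
Entering loop: for k in range(10):

After execution: running_total = 10
10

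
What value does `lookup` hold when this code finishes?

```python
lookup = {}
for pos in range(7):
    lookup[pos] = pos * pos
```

Let's trace through this code step by step.

Initialize: lookup = {}
Entering loop: for pos in range(7):

After execution: lookup = {0: 0, 1: 1, 2: 4, 3: 9, 4: 16, 5: 25, 6: 36}
{0: 0, 1: 1, 2: 4, 3: 9, 4: 16, 5: 25, 6: 36}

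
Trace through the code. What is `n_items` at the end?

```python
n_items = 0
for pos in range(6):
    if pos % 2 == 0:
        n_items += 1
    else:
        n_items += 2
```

Let's trace through this code step by step.

Initialize: n_items = 0
Entering loop: for pos in range(6):

After execution: n_items = 9
9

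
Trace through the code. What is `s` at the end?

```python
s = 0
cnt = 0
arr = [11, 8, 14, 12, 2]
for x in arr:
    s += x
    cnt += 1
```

Let's trace through this code step by step.

Initialize: s = 0
Initialize: cnt = 0
Initialize: arr = [11, 8, 14, 12, 2]
Entering loop: for x in arr:

After execution: s = 47
47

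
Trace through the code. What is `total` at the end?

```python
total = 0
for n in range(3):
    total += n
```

Let's trace through this code step by step.

Initialize: total = 0
Entering loop: for n in range(3):

After execution: total = 3
3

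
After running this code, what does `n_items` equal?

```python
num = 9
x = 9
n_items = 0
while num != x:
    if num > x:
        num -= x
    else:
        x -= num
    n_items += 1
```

Let's trace through this code step by step.

Initialize: num = 9
Initialize: x = 9
Initialize: n_items = 0
Entering loop: while num != x:

After execution: n_items = 0
0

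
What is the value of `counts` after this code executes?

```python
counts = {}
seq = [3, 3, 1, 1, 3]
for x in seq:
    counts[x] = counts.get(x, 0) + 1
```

Let's trace through this code step by step.

Initialize: counts = {}
Initialize: seq = [3, 3, 1, 1, 3]
Entering loop: for x in seq:

After execution: counts = {3: 3, 1: 2}
{3: 3, 1: 2}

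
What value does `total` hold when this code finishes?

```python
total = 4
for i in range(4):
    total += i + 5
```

Let's trace through this code step by step.

Initialize: total = 4
Entering loop: for i in range(4):

After execution: total = 30
30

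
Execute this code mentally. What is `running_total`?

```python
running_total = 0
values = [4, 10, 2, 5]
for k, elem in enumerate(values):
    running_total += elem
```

Let's trace through this code step by step.

Initialize: running_total = 0
Initialize: values = [4, 10, 2, 5]
Entering loop: for k, elem in enumerate(values):

After execution: running_total = 21
21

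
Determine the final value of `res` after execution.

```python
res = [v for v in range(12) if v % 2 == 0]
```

Let's trace through this code step by step.

Initialize: res = [v for v in range(12) if v % 2 == 0]

After execution: res = [0, 2, 4, 6, 8, 10]
[0, 2, 4, 6, 8, 10]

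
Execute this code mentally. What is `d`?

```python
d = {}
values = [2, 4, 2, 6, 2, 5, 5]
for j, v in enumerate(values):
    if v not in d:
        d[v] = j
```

Let's trace through this code step by step.

Initialize: d = {}
Initialize: values = [2, 4, 2, 6, 2, 5, 5]
Entering loop: for j, v in enumerate(values):

After execution: d = {2: 0, 4: 1, 6: 3, 5: 5}
{2: 0, 4: 1, 6: 3, 5: 5}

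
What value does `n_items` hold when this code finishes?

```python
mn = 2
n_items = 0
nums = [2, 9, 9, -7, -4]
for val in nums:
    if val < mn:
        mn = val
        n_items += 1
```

Let's trace through this code step by step.

Initialize: mn = 2
Initialize: n_items = 0
Initialize: nums = [2, 9, 9, -7, -4]
Entering loop: for val in nums:

After execution: n_items = 1
1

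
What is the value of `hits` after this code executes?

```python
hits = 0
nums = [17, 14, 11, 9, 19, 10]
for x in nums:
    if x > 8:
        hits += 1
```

Let's trace through this code step by step.

Initialize: hits = 0
Initialize: nums = [17, 14, 11, 9, 19, 10]
Entering loop: for x in nums:

After execution: hits = 6
6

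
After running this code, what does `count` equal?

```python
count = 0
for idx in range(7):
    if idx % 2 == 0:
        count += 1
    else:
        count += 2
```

Let's trace through this code step by step.

Initialize: count = 0
Entering loop: for idx in range(7):

After execution: count = 10
10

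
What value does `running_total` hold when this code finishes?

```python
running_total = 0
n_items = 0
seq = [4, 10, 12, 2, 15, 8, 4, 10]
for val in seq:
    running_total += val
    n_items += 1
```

Let's trace through this code step by step.

Initialize: running_total = 0
Initialize: n_items = 0
Initialize: seq = [4, 10, 12, 2, 15, 8, 4, 10]
Entering loop: for val in seq:

After execution: running_total = 65
65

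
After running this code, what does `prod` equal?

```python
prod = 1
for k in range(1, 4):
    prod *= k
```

Let's trace through this code step by step.

Initialize: prod = 1
Entering loop: for k in range(1, 4):

After execution: prod = 6
6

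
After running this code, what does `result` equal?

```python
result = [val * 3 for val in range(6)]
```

Let's trace through this code step by step.

Initialize: result = [val * 3 for val in range(6)]

After execution: result = [0, 3, 6, 9, 12, 15]
[0, 3, 6, 9, 12, 15]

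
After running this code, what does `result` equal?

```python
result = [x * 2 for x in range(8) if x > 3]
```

Let's trace through this code step by step.

Initialize: result = [x * 2 for x in range(8) if x > 3]

After execution: result = [8, 10, 12, 14]
[8, 10, 12, 14]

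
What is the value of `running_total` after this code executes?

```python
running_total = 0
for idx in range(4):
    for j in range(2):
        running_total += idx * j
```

Let's trace through this code step by step.

Initialize: running_total = 0
Entering loop: for idx in range(4):

After execution: running_total = 6
6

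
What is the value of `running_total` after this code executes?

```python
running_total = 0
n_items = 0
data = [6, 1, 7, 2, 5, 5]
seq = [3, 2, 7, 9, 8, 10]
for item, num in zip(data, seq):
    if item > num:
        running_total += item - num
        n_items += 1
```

Let's trace through this code step by step.

Initialize: running_total = 0
Initialize: n_items = 0
Initialize: data = [6, 1, 7, 2, 5, 5]
Initialize: seq = [3, 2, 7, 9, 8, 10]
Entering loop: for item, num in zip(data, seq):

After execution: running_total = 3
3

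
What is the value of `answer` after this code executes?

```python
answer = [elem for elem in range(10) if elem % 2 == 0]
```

Let's trace through this code step by step.

Initialize: answer = [elem for elem in range(10) if elem % 2 == 0]

After execution: answer = [0, 2, 4, 6, 8]
[0, 2, 4, 6, 8]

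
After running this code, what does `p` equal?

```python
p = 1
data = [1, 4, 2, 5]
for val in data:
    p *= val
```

Let's trace through this code step by step.

Initialize: p = 1
Initialize: data = [1, 4, 2, 5]
Entering loop: for val in data:

After execution: p = 40
40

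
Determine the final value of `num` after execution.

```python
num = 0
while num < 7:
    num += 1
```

Let's trace through this code step by step.

Initialize: num = 0
Entering loop: while num < 7:

After execution: num = 7
7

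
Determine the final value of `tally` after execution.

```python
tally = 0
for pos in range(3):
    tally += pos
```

Let's trace through this code step by step.

Initialize: tally = 0
Entering loop: for pos in range(3):

After execution: tally = 3
3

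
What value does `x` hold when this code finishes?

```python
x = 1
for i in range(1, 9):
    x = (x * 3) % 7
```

Let's trace through this code step by step.

Initialize: x = 1
Entering loop: for i in range(1, 9):

After execution: x = 2
2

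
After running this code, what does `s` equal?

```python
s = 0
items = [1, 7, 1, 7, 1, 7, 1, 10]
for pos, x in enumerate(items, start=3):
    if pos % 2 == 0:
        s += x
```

Let's trace through this code step by step.

Initialize: s = 0
Initialize: items = [1, 7, 1, 7, 1, 7, 1, 10]
Entering loop: for pos, x in enumerate(items, start=3):

After execution: s = 31
31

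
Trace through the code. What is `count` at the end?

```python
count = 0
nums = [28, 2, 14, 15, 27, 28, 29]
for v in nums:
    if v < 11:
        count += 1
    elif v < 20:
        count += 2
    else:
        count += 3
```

Let's trace through this code step by step.

Initialize: count = 0
Initialize: nums = [28, 2, 14, 15, 27, 28, 29]
Entering loop: for v in nums:

After execution: count = 17
17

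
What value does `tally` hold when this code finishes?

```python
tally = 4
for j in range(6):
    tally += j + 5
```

Let's trace through this code step by step.

Initialize: tally = 4
Entering loop: for j in range(6):

After execution: tally = 49
49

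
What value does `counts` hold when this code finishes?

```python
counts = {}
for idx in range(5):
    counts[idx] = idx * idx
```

Let's trace through this code step by step.

Initialize: counts = {}
Entering loop: for idx in range(5):

After execution: counts = {0: 0, 1: 1, 2: 4, 3: 9, 4: 16}
{0: 0, 1: 1, 2: 4, 3: 9, 4: 16}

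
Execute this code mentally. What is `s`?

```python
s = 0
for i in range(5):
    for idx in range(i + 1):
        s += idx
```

Let's trace through this code step by step.

Initialize: s = 0
Entering loop: for i in range(5):

After execution: s = 20
20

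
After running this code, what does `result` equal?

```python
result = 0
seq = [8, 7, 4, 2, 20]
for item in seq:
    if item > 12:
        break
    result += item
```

Let's trace through this code step by step.

Initialize: result = 0
Initialize: seq = [8, 7, 4, 2, 20]
Entering loop: for item in seq:

After execution: result = 21
21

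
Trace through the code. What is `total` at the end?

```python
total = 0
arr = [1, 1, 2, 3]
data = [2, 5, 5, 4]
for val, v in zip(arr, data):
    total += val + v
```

Let's trace through this code step by step.

Initialize: total = 0
Initialize: arr = [1, 1, 2, 3]
Initialize: data = [2, 5, 5, 4]
Entering loop: for val, v in zip(arr, data):

After execution: total = 23
23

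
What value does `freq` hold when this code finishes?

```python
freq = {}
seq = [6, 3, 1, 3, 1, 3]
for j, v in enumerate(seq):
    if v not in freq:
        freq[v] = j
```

Let's trace through this code step by step.

Initialize: freq = {}
Initialize: seq = [6, 3, 1, 3, 1, 3]
Entering loop: for j, v in enumerate(seq):

After execution: freq = {6: 0, 3: 1, 1: 2}
{6: 0, 3: 1, 1: 2}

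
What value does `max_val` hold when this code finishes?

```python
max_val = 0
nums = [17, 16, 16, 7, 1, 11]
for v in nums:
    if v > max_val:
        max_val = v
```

Let's trace through this code step by step.

Initialize: max_val = 0
Initialize: nums = [17, 16, 16, 7, 1, 11]
Entering loop: for v in nums:

After execution: max_val = 17
17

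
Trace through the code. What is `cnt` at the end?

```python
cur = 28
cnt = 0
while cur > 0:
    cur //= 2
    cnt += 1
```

Let's trace through this code step by step.

Initialize: cur = 28
Initialize: cnt = 0
Entering loop: while cur > 0:

After execution: cnt = 5
5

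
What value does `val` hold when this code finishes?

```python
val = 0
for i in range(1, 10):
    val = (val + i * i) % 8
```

Let's trace through this code step by step.

Initialize: val = 0
Entering loop: for i in range(1, 10):

After execution: val = 5
5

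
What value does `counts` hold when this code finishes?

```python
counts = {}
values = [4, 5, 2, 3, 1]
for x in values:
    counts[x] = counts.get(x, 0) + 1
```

Let's trace through this code step by step.

Initialize: counts = {}
Initialize: values = [4, 5, 2, 3, 1]
Entering loop: for x in values:

After execution: counts = {4: 1, 5: 1, 2: 1, 3: 1, 1: 1}
{4: 1, 5: 1, 2: 1, 3: 1, 1: 1}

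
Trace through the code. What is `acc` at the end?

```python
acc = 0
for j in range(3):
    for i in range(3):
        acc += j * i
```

Let's trace through this code step by step.

Initialize: acc = 0
Entering loop: for j in range(3):

After execution: acc = 9
9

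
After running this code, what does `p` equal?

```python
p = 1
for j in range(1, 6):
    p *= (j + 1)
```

Let's trace through this code step by step.

Initialize: p = 1
Entering loop: for j in range(1, 6):

After execution: p = 720
720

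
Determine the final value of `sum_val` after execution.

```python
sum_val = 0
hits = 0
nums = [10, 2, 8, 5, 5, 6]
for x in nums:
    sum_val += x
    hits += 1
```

Let's trace through this code step by step.

Initialize: sum_val = 0
Initialize: hits = 0
Initialize: nums = [10, 2, 8, 5, 5, 6]
Entering loop: for x in nums:

After execution: sum_val = 36
36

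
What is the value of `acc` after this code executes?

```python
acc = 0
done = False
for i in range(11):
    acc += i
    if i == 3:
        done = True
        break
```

Let's trace through this code step by step.

Initialize: acc = 0
Initialize: done = False
Entering loop: for i in range(11):

After execution: acc = 6
6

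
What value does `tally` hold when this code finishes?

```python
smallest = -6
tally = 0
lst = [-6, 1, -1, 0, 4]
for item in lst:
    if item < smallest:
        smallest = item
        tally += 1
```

Let's trace through this code step by step.

Initialize: smallest = -6
Initialize: tally = 0
Initialize: lst = [-6, 1, -1, 0, 4]
Entering loop: for item in lst:

After execution: tally = 0
0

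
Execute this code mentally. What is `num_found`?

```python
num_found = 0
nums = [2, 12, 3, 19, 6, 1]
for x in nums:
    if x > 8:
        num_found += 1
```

Let's trace through this code step by step.

Initialize: num_found = 0
Initialize: nums = [2, 12, 3, 19, 6, 1]
Entering loop: for x in nums:

After execution: num_found = 2
2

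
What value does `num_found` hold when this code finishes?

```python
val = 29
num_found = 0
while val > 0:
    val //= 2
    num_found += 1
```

Let's trace through this code step by step.

Initialize: val = 29
Initialize: num_found = 0
Entering loop: while val > 0:

After execution: num_found = 5
5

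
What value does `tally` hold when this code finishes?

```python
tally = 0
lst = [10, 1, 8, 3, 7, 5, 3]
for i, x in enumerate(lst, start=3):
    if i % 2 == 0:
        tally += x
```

Let's trace through this code step by step.

Initialize: tally = 0
Initialize: lst = [10, 1, 8, 3, 7, 5, 3]
Entering loop: for i, x in enumerate(lst, start=3):

After execution: tally = 9
9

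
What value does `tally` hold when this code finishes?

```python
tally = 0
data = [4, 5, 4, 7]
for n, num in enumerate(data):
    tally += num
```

Let's trace through this code step by step.

Initialize: tally = 0
Initialize: data = [4, 5, 4, 7]
Entering loop: for n, num in enumerate(data):

After execution: tally = 20
20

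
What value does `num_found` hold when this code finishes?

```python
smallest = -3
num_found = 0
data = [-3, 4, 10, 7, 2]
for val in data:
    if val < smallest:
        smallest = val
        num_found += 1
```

Let's trace through this code step by step.

Initialize: smallest = -3
Initialize: num_found = 0
Initialize: data = [-3, 4, 10, 7, 2]
Entering loop: for val in data:

After execution: num_found = 0
0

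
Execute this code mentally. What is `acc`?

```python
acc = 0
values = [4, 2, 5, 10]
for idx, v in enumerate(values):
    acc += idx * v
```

Let's trace through this code step by step.

Initialize: acc = 0
Initialize: values = [4, 2, 5, 10]
Entering loop: for idx, v in enumerate(values):

After execution: acc = 42
42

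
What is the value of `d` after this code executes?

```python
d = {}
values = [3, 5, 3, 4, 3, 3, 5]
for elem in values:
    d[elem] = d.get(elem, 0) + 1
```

Let's trace through this code step by step.

Initialize: d = {}
Initialize: values = [3, 5, 3, 4, 3, 3, 5]
Entering loop: for elem in values:

After execution: d = {3: 4, 5: 2, 4: 1}
{3: 4, 5: 2, 4: 1}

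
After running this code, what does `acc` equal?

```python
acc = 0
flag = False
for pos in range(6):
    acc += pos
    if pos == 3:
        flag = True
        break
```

Let's trace through this code step by step.

Initialize: acc = 0
Initialize: flag = False
Entering loop: for pos in range(6):

After execution: acc = 6
6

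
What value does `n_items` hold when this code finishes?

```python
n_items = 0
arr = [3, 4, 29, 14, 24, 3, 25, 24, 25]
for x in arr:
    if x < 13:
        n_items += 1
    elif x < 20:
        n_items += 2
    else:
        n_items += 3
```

Let's trace through this code step by step.

Initialize: n_items = 0
Initialize: arr = [3, 4, 29, 14, 24, 3, 25, 24, 25]
Entering loop: for x in arr:

After execution: n_items = 20
20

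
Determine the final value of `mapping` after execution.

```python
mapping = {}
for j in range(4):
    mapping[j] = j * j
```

Let's trace through this code step by step.

Initialize: mapping = {}
Entering loop: for j in range(4):

After execution: mapping = {0: 0, 1: 1, 2: 4, 3: 9}
{0: 0, 1: 1, 2: 4, 3: 9}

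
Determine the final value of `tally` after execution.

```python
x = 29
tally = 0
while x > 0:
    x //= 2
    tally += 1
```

Let's trace through this code step by step.

Initialize: x = 29
Initialize: tally = 0
Entering loop: while x > 0:

After execution: tally = 5
5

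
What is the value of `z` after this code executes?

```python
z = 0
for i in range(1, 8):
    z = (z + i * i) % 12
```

Let's trace through this code step by step.

Initialize: z = 0
Entering loop: for i in range(1, 8):

After execution: z = 8
8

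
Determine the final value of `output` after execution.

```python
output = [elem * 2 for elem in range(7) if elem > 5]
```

Let's trace through this code step by step.

Initialize: output = [elem * 2 for elem in range(7) if elem > 5]

After execution: output = [12]
[12]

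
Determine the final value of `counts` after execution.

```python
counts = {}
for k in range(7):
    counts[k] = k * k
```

Let's trace through this code step by step.

Initialize: counts = {}
Entering loop: for k in range(7):

After execution: counts = {0: 0, 1: 1, 2: 4, 3: 9, 4: 16, 5: 25, 6: 36}
{0: 0, 1: 1, 2: 4, 3: 9, 4: 16, 5: 25, 6: 36}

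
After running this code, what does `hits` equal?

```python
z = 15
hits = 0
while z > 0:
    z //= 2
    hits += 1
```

Let's trace through this code step by step.

Initialize: z = 15
Initialize: hits = 0
Entering loop: while z > 0:

After execution: hits = 4
4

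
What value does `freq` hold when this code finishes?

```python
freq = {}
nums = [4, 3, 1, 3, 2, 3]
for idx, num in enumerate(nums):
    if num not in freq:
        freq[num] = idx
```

Let's trace through this code step by step.

Initialize: freq = {}
Initialize: nums = [4, 3, 1, 3, 2, 3]
Entering loop: for idx, num in enumerate(nums):

After execution: freq = {4: 0, 3: 1, 1: 2, 2: 4}
{4: 0, 3: 1, 1: 2, 2: 4}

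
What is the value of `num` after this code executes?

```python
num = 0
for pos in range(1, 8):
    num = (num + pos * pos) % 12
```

Let's trace through this code step by step.

Initialize: num = 0
Entering loop: for pos in range(1, 8):

After execution: num = 8
8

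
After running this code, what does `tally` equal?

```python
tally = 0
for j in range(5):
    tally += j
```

Let's trace through this code step by step.

Initialize: tally = 0
Entering loop: for j in range(5):

After execution: tally = 10
10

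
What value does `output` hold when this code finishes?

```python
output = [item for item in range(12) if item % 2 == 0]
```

Let's trace through this code step by step.

Initialize: output = [item for item in range(12) if item % 2 == 0]

After execution: output = [0, 2, 4, 6, 8, 10]
[0, 2, 4, 6, 8, 10]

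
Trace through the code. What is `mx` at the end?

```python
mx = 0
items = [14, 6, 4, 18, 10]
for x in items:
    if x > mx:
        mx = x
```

Let's trace through this code step by step.

Initialize: mx = 0
Initialize: items = [14, 6, 4, 18, 10]
Entering loop: for x in items:

After execution: mx = 18
18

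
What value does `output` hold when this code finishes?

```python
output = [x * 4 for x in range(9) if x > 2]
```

Let's trace through this code step by step.

Initialize: output = [x * 4 for x in range(9) if x > 2]

After execution: output = [12, 16, 20, 24, 28, 32]
[12, 16, 20, 24, 28, 32]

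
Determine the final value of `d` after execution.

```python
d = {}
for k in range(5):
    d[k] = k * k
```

Let's trace through this code step by step.

Initialize: d = {}
Entering loop: for k in range(5):

After execution: d = {0: 0, 1: 1, 2: 4, 3: 9, 4: 16}
{0: 0, 1: 1, 2: 4, 3: 9, 4: 16}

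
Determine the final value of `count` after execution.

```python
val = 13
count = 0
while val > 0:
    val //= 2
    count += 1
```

Let's trace through this code step by step.

Initialize: val = 13
Initialize: count = 0
Entering loop: while val > 0:

After execution: count = 4
4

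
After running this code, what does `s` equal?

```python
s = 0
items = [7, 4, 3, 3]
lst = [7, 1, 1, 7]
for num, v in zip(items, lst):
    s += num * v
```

Let's trace through this code step by step.

Initialize: s = 0
Initialize: items = [7, 4, 3, 3]
Initialize: lst = [7, 1, 1, 7]
Entering loop: for num, v in zip(items, lst):

After execution: s = 77
77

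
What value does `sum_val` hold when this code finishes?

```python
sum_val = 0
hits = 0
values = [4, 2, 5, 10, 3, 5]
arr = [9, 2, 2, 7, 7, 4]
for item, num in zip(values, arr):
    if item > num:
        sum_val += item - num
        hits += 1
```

Let's trace through this code step by step.

Initialize: sum_val = 0
Initialize: hits = 0
Initialize: values = [4, 2, 5, 10, 3, 5]
Initialize: arr = [9, 2, 2, 7, 7, 4]
Entering loop: for item, num in zip(values, arr):

After execution: sum_val = 7
7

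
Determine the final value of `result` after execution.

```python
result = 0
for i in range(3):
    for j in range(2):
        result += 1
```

Let's trace through this code step by step.

Initialize: result = 0
Entering loop: for i in range(3):

After execution: result = 6
6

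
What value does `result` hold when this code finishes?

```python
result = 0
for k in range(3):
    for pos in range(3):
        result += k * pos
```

Let's trace through this code step by step.

Initialize: result = 0
Entering loop: for k in range(3):

After execution: result = 9
9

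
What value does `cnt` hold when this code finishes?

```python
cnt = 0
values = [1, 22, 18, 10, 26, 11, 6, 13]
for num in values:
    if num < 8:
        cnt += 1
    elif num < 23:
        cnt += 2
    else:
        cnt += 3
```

Let's trace through this code step by step.

Initialize: cnt = 0
Initialize: values = [1, 22, 18, 10, 26, 11, 6, 13]
Entering loop: for num in values:

After execution: cnt = 15
15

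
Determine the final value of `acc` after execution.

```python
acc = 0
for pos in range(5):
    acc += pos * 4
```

Let's trace through this code step by step.

Initialize: acc = 0
Entering loop: for pos in range(5):

After execution: acc = 40
40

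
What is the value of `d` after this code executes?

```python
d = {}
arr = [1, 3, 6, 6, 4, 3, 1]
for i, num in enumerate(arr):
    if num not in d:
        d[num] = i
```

Let's trace through this code step by step.

Initialize: d = {}
Initialize: arr = [1, 3, 6, 6, 4, 3, 1]
Entering loop: for i, num in enumerate(arr):

After execution: d = {1: 0, 3: 1, 6: 2, 4: 4}
{1: 0, 3: 1, 6: 2, 4: 4}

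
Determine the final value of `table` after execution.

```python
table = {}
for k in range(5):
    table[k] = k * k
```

Let's trace through this code step by step.

Initialize: table = {}
Entering loop: for k in range(5):

After execution: table = {0: 0, 1: 1, 2: 4, 3: 9, 4: 16}
{0: 0, 1: 1, 2: 4, 3: 9, 4: 16}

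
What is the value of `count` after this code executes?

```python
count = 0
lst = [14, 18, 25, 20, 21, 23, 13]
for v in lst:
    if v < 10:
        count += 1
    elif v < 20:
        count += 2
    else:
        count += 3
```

Let's trace through this code step by step.

Initialize: count = 0
Initialize: lst = [14, 18, 25, 20, 21, 23, 13]
Entering loop: for v in lst:

After execution: count = 18
18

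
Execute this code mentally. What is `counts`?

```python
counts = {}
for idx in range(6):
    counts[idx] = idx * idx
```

Let's trace through this code step by step.

Initialize: counts = {}
Entering loop: for idx in range(6):

After execution: counts = {0: 0, 1: 1, 2: 4, 3: 9, 4: 16, 5: 25}
{0: 0, 1: 1, 2: 4, 3: 9, 4: 16, 5: 25}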